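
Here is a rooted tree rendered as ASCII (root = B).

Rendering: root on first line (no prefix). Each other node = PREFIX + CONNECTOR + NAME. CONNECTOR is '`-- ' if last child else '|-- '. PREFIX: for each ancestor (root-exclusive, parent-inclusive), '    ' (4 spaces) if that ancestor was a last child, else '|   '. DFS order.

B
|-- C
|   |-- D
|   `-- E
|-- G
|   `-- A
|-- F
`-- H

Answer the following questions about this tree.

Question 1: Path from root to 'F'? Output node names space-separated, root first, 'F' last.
Answer: B F

Derivation:
Walk down from root: B -> F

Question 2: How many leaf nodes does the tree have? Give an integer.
Answer: 5

Derivation:
Leaves (nodes with no children): A, D, E, F, H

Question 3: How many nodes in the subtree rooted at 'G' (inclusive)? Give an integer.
Subtree rooted at G contains: A, G
Count = 2

Answer: 2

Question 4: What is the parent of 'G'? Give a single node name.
Scan adjacency: G appears as child of B

Answer: B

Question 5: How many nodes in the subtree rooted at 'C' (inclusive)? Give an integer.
Answer: 3

Derivation:
Subtree rooted at C contains: C, D, E
Count = 3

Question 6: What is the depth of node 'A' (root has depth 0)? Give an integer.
Answer: 2

Derivation:
Path from root to A: B -> G -> A
Depth = number of edges = 2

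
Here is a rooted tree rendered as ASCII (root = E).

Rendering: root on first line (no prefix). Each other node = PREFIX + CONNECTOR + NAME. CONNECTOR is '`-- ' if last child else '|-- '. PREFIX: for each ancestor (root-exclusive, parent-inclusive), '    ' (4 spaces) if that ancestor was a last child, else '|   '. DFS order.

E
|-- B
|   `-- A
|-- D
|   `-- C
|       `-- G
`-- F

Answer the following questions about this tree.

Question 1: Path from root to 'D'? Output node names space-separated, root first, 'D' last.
Walk down from root: E -> D

Answer: E D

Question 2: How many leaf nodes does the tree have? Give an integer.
Leaves (nodes with no children): A, F, G

Answer: 3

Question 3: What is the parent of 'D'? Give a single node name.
Scan adjacency: D appears as child of E

Answer: E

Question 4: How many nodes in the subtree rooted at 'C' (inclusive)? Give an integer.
Subtree rooted at C contains: C, G
Count = 2

Answer: 2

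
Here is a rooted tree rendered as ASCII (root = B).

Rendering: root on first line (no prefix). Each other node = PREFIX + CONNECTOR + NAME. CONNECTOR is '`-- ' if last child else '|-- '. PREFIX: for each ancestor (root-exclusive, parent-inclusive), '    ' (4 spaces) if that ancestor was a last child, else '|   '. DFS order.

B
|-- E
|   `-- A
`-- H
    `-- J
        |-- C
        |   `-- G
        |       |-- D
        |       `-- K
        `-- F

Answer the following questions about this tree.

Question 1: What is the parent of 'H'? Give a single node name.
Answer: B

Derivation:
Scan adjacency: H appears as child of B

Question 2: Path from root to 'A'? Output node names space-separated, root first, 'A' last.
Answer: B E A

Derivation:
Walk down from root: B -> E -> A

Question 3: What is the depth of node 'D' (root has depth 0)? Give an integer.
Path from root to D: B -> H -> J -> C -> G -> D
Depth = number of edges = 5

Answer: 5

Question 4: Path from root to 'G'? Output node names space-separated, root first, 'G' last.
Walk down from root: B -> H -> J -> C -> G

Answer: B H J C G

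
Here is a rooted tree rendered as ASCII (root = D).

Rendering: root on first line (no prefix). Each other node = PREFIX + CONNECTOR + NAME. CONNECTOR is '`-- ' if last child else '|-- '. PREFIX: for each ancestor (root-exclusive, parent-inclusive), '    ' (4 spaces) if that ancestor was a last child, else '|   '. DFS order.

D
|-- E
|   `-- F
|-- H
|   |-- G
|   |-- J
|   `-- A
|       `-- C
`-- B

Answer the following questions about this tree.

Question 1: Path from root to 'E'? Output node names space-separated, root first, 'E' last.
Answer: D E

Derivation:
Walk down from root: D -> E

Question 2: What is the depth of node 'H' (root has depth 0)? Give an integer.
Answer: 1

Derivation:
Path from root to H: D -> H
Depth = number of edges = 1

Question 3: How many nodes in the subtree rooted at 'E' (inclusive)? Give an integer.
Subtree rooted at E contains: E, F
Count = 2

Answer: 2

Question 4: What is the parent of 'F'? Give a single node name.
Answer: E

Derivation:
Scan adjacency: F appears as child of E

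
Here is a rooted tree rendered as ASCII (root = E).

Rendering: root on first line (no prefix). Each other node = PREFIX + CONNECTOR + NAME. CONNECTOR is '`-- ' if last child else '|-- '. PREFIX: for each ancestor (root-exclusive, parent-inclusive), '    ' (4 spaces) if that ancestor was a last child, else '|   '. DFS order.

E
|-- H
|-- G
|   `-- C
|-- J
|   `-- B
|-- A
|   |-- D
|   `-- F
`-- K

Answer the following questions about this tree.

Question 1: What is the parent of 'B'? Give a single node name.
Scan adjacency: B appears as child of J

Answer: J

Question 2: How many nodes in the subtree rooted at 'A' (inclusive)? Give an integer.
Answer: 3

Derivation:
Subtree rooted at A contains: A, D, F
Count = 3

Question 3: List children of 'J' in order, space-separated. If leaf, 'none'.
Answer: B

Derivation:
Node J's children (from adjacency): B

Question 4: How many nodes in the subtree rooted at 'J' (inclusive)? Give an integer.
Subtree rooted at J contains: B, J
Count = 2

Answer: 2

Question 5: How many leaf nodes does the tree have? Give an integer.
Leaves (nodes with no children): B, C, D, F, H, K

Answer: 6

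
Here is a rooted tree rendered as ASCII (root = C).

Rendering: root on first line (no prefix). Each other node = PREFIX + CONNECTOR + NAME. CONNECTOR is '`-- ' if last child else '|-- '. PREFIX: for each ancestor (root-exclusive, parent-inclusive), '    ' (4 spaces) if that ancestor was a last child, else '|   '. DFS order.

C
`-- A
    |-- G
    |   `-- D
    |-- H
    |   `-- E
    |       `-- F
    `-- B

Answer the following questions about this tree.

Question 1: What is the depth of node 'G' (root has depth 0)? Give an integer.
Answer: 2

Derivation:
Path from root to G: C -> A -> G
Depth = number of edges = 2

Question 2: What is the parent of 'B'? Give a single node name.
Answer: A

Derivation:
Scan adjacency: B appears as child of A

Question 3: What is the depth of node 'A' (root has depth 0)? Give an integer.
Path from root to A: C -> A
Depth = number of edges = 1

Answer: 1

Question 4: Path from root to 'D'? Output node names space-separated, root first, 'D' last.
Answer: C A G D

Derivation:
Walk down from root: C -> A -> G -> D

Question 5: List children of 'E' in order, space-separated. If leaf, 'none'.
Node E's children (from adjacency): F

Answer: F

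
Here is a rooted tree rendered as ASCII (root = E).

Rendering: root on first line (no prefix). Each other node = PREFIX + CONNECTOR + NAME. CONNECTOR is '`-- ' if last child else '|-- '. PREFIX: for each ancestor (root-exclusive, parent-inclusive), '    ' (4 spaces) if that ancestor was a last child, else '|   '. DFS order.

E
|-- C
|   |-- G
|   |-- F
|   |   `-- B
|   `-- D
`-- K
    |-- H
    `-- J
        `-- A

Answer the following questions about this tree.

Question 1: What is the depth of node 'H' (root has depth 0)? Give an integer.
Path from root to H: E -> K -> H
Depth = number of edges = 2

Answer: 2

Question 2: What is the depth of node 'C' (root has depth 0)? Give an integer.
Path from root to C: E -> C
Depth = number of edges = 1

Answer: 1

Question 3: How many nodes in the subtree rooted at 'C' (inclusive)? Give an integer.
Subtree rooted at C contains: B, C, D, F, G
Count = 5

Answer: 5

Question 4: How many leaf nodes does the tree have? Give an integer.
Leaves (nodes with no children): A, B, D, G, H

Answer: 5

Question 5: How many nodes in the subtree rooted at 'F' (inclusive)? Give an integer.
Answer: 2

Derivation:
Subtree rooted at F contains: B, F
Count = 2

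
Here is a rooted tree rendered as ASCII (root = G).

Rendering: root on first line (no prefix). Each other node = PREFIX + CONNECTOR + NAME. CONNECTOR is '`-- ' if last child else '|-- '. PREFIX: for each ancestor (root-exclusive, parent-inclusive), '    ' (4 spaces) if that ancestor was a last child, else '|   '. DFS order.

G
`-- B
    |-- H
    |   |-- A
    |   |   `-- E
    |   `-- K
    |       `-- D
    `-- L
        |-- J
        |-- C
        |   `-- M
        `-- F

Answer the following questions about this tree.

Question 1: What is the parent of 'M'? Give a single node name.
Scan adjacency: M appears as child of C

Answer: C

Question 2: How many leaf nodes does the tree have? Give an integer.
Leaves (nodes with no children): D, E, F, J, M

Answer: 5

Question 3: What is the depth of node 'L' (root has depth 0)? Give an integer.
Path from root to L: G -> B -> L
Depth = number of edges = 2

Answer: 2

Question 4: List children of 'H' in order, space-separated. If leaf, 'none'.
Node H's children (from adjacency): A, K

Answer: A K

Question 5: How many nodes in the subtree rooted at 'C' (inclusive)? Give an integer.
Subtree rooted at C contains: C, M
Count = 2

Answer: 2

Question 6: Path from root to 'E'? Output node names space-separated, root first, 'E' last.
Walk down from root: G -> B -> H -> A -> E

Answer: G B H A E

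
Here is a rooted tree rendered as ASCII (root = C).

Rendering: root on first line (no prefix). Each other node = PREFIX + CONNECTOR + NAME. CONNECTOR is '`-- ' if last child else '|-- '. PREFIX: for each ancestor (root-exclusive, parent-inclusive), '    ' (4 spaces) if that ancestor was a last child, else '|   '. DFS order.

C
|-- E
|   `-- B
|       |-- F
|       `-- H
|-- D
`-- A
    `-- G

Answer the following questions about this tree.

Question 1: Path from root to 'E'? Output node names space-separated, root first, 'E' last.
Answer: C E

Derivation:
Walk down from root: C -> E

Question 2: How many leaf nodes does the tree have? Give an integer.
Leaves (nodes with no children): D, F, G, H

Answer: 4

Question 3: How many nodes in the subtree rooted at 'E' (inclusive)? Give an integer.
Answer: 4

Derivation:
Subtree rooted at E contains: B, E, F, H
Count = 4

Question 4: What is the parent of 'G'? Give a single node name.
Answer: A

Derivation:
Scan adjacency: G appears as child of A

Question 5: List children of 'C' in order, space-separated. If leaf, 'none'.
Answer: E D A

Derivation:
Node C's children (from adjacency): E, D, A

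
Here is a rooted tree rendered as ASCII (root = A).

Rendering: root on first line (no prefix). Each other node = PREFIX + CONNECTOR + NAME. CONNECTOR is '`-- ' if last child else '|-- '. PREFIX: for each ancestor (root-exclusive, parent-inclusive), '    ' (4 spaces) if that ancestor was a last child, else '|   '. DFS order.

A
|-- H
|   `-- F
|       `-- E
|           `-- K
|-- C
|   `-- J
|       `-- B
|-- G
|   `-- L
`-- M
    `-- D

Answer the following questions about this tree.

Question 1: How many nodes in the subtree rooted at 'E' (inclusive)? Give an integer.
Answer: 2

Derivation:
Subtree rooted at E contains: E, K
Count = 2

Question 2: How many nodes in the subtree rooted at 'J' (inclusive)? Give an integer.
Answer: 2

Derivation:
Subtree rooted at J contains: B, J
Count = 2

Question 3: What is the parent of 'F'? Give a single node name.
Scan adjacency: F appears as child of H

Answer: H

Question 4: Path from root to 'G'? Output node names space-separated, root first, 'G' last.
Answer: A G

Derivation:
Walk down from root: A -> G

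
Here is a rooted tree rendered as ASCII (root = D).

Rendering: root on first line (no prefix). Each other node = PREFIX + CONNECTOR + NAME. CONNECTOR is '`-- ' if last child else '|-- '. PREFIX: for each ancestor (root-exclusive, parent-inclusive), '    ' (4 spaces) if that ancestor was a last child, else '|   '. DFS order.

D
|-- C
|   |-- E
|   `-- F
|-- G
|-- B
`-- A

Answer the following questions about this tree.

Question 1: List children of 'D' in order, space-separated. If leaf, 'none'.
Node D's children (from adjacency): C, G, B, A

Answer: C G B A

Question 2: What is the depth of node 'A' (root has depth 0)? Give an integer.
Path from root to A: D -> A
Depth = number of edges = 1

Answer: 1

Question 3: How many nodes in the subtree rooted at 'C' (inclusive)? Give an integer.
Subtree rooted at C contains: C, E, F
Count = 3

Answer: 3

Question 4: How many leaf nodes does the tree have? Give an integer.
Answer: 5

Derivation:
Leaves (nodes with no children): A, B, E, F, G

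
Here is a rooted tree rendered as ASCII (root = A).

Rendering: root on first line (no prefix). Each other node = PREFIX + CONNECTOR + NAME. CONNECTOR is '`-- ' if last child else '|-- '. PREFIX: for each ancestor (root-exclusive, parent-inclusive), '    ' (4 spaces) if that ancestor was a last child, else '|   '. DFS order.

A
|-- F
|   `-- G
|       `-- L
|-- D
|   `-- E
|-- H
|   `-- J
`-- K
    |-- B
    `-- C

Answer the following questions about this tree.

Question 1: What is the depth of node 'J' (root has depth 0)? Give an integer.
Path from root to J: A -> H -> J
Depth = number of edges = 2

Answer: 2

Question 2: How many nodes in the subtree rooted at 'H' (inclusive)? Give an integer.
Subtree rooted at H contains: H, J
Count = 2

Answer: 2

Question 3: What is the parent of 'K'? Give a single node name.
Answer: A

Derivation:
Scan adjacency: K appears as child of A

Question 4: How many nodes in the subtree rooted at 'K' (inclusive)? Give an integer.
Answer: 3

Derivation:
Subtree rooted at K contains: B, C, K
Count = 3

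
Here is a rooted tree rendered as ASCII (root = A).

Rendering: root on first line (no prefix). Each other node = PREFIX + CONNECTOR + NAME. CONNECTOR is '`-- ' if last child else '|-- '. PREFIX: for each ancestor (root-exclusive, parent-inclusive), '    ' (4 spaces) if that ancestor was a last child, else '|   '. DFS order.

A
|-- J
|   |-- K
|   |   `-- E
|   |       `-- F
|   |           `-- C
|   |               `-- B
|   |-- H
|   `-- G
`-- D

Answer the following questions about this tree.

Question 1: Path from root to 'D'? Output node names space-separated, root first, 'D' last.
Walk down from root: A -> D

Answer: A D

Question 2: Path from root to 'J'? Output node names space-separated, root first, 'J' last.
Answer: A J

Derivation:
Walk down from root: A -> J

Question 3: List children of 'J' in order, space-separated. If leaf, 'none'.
Answer: K H G

Derivation:
Node J's children (from adjacency): K, H, G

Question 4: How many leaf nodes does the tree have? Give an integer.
Leaves (nodes with no children): B, D, G, H

Answer: 4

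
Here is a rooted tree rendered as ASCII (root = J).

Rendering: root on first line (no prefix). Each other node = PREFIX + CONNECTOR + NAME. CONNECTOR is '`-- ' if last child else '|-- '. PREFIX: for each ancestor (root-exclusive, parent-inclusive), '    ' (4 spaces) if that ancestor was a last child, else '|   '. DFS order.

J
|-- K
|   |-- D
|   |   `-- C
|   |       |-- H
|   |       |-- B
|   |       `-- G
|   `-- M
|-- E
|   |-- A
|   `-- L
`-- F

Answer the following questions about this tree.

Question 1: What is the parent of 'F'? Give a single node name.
Scan adjacency: F appears as child of J

Answer: J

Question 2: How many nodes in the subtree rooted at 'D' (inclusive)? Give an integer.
Subtree rooted at D contains: B, C, D, G, H
Count = 5

Answer: 5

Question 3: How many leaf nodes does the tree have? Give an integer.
Leaves (nodes with no children): A, B, F, G, H, L, M

Answer: 7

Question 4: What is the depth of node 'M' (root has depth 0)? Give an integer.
Path from root to M: J -> K -> M
Depth = number of edges = 2

Answer: 2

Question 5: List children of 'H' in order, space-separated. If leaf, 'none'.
Node H's children (from adjacency): (leaf)

Answer: none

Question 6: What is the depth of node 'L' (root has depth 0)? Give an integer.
Path from root to L: J -> E -> L
Depth = number of edges = 2

Answer: 2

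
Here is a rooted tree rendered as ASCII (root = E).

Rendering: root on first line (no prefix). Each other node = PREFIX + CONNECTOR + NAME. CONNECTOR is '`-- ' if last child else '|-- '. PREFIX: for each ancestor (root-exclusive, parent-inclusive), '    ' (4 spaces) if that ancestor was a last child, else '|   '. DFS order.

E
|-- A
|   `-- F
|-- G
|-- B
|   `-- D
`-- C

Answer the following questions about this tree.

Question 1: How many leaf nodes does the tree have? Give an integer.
Answer: 4

Derivation:
Leaves (nodes with no children): C, D, F, G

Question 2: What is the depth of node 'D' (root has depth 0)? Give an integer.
Path from root to D: E -> B -> D
Depth = number of edges = 2

Answer: 2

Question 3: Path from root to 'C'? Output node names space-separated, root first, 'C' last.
Walk down from root: E -> C

Answer: E C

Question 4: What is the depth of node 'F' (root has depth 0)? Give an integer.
Answer: 2

Derivation:
Path from root to F: E -> A -> F
Depth = number of edges = 2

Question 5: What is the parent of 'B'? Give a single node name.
Answer: E

Derivation:
Scan adjacency: B appears as child of E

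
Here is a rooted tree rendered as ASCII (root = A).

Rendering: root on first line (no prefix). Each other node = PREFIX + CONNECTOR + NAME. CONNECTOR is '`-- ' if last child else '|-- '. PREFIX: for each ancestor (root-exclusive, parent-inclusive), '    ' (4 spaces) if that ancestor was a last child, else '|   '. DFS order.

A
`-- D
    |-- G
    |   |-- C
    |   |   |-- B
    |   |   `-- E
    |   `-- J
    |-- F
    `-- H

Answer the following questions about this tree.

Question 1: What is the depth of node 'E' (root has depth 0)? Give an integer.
Answer: 4

Derivation:
Path from root to E: A -> D -> G -> C -> E
Depth = number of edges = 4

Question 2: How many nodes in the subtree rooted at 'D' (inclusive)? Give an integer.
Subtree rooted at D contains: B, C, D, E, F, G, H, J
Count = 8

Answer: 8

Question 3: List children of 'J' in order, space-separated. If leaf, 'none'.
Node J's children (from adjacency): (leaf)

Answer: none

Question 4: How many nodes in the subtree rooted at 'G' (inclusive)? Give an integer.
Subtree rooted at G contains: B, C, E, G, J
Count = 5

Answer: 5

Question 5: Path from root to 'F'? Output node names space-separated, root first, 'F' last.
Answer: A D F

Derivation:
Walk down from root: A -> D -> F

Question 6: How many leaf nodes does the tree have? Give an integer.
Leaves (nodes with no children): B, E, F, H, J

Answer: 5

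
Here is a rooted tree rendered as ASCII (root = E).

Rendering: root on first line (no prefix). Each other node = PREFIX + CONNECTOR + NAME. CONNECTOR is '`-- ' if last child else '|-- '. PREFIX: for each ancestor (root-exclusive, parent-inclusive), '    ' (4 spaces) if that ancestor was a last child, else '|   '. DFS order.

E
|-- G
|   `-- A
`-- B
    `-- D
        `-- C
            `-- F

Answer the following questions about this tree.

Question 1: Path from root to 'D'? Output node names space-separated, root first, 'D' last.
Walk down from root: E -> B -> D

Answer: E B D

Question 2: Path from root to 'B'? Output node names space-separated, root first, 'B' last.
Walk down from root: E -> B

Answer: E B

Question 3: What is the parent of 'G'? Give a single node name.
Scan adjacency: G appears as child of E

Answer: E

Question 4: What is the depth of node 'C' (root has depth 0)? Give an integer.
Path from root to C: E -> B -> D -> C
Depth = number of edges = 3

Answer: 3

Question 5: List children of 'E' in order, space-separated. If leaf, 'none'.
Node E's children (from adjacency): G, B

Answer: G B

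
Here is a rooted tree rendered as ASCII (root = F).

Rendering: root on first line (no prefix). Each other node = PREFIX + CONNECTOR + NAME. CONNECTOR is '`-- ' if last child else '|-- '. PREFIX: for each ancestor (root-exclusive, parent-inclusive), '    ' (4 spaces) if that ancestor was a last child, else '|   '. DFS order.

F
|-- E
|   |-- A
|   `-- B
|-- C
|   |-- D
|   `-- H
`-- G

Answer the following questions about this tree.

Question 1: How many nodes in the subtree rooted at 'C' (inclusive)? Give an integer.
Answer: 3

Derivation:
Subtree rooted at C contains: C, D, H
Count = 3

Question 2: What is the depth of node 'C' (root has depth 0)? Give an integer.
Path from root to C: F -> C
Depth = number of edges = 1

Answer: 1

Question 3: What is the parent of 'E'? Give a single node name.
Scan adjacency: E appears as child of F

Answer: F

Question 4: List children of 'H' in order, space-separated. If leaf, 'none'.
Answer: none

Derivation:
Node H's children (from adjacency): (leaf)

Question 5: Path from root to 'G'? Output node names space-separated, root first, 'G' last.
Walk down from root: F -> G

Answer: F G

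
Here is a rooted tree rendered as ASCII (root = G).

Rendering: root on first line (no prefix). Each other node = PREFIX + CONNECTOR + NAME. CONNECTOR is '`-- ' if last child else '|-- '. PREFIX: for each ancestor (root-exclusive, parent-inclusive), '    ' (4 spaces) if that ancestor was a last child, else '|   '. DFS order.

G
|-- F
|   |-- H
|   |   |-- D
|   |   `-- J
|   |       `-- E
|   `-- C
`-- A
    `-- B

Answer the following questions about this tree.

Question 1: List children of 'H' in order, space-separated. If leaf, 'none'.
Node H's children (from adjacency): D, J

Answer: D J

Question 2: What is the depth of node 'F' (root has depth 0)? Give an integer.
Path from root to F: G -> F
Depth = number of edges = 1

Answer: 1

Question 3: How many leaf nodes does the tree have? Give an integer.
Answer: 4

Derivation:
Leaves (nodes with no children): B, C, D, E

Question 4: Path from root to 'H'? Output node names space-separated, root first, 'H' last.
Answer: G F H

Derivation:
Walk down from root: G -> F -> H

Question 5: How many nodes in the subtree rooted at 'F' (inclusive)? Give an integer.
Answer: 6

Derivation:
Subtree rooted at F contains: C, D, E, F, H, J
Count = 6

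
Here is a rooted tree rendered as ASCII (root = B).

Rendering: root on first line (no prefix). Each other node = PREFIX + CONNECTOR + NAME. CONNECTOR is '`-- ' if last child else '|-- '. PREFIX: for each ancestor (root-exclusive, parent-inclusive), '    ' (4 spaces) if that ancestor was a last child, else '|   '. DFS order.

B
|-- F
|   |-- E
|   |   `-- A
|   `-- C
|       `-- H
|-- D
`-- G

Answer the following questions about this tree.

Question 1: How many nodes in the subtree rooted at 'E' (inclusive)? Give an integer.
Subtree rooted at E contains: A, E
Count = 2

Answer: 2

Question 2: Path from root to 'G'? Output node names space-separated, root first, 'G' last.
Answer: B G

Derivation:
Walk down from root: B -> G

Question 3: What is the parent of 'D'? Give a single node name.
Scan adjacency: D appears as child of B

Answer: B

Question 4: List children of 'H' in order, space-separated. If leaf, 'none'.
Answer: none

Derivation:
Node H's children (from adjacency): (leaf)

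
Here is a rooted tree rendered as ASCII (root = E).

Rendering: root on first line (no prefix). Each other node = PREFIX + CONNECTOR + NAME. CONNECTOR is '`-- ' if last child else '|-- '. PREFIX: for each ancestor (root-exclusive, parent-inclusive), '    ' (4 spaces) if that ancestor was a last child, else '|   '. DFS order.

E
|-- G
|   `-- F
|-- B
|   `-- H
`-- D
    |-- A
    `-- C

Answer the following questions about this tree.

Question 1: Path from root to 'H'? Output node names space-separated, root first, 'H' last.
Walk down from root: E -> B -> H

Answer: E B H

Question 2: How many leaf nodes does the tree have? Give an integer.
Leaves (nodes with no children): A, C, F, H

Answer: 4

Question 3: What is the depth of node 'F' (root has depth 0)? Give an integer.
Path from root to F: E -> G -> F
Depth = number of edges = 2

Answer: 2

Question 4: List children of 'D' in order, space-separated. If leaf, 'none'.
Answer: A C

Derivation:
Node D's children (from adjacency): A, C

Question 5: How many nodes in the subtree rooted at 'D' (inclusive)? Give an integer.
Answer: 3

Derivation:
Subtree rooted at D contains: A, C, D
Count = 3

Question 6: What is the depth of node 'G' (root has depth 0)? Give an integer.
Path from root to G: E -> G
Depth = number of edges = 1

Answer: 1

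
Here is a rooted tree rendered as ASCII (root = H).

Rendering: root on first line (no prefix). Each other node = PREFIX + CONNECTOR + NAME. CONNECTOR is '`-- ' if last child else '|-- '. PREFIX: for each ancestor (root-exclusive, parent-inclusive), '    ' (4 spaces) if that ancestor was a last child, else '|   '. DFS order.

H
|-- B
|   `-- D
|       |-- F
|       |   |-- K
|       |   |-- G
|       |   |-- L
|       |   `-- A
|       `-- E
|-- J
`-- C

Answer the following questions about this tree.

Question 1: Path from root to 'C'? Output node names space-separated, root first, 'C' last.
Answer: H C

Derivation:
Walk down from root: H -> C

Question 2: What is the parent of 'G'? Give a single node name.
Scan adjacency: G appears as child of F

Answer: F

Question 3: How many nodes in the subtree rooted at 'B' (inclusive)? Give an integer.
Answer: 8

Derivation:
Subtree rooted at B contains: A, B, D, E, F, G, K, L
Count = 8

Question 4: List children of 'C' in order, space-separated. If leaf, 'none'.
Answer: none

Derivation:
Node C's children (from adjacency): (leaf)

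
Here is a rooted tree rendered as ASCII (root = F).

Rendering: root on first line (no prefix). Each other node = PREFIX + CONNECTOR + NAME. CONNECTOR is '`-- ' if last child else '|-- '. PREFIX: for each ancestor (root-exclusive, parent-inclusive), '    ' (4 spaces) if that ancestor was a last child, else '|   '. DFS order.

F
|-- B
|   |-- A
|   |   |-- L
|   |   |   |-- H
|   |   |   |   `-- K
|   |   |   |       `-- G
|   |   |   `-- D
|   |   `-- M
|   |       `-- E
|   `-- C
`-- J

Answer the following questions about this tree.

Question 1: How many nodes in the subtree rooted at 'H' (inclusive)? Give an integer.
Subtree rooted at H contains: G, H, K
Count = 3

Answer: 3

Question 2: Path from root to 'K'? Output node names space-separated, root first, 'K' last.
Walk down from root: F -> B -> A -> L -> H -> K

Answer: F B A L H K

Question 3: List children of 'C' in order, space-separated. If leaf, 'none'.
Node C's children (from adjacency): (leaf)

Answer: none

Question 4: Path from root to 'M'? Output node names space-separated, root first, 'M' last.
Answer: F B A M

Derivation:
Walk down from root: F -> B -> A -> M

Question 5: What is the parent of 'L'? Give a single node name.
Answer: A

Derivation:
Scan adjacency: L appears as child of A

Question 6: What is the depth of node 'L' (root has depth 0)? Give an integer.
Path from root to L: F -> B -> A -> L
Depth = number of edges = 3

Answer: 3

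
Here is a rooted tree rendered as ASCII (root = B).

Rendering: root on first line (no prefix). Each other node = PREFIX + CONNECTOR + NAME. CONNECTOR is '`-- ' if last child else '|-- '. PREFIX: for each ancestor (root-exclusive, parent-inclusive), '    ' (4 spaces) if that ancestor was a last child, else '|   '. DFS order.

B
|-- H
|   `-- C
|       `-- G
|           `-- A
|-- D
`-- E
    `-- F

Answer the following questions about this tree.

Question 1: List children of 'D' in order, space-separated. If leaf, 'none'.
Node D's children (from adjacency): (leaf)

Answer: none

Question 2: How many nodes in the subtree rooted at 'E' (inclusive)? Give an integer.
Subtree rooted at E contains: E, F
Count = 2

Answer: 2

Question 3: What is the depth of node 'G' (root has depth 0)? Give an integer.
Answer: 3

Derivation:
Path from root to G: B -> H -> C -> G
Depth = number of edges = 3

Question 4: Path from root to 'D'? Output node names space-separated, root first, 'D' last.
Walk down from root: B -> D

Answer: B D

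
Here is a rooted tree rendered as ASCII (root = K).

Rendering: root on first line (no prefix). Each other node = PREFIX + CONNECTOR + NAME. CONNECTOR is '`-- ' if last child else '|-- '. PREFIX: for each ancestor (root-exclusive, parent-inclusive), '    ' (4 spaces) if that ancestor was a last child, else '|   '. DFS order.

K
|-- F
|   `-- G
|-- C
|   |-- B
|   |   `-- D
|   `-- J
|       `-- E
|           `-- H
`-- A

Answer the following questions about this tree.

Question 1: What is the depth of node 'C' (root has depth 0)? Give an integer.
Answer: 1

Derivation:
Path from root to C: K -> C
Depth = number of edges = 1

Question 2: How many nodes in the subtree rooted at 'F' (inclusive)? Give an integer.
Answer: 2

Derivation:
Subtree rooted at F contains: F, G
Count = 2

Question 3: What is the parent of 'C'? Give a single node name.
Answer: K

Derivation:
Scan adjacency: C appears as child of K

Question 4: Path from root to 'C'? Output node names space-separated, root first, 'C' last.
Answer: K C

Derivation:
Walk down from root: K -> C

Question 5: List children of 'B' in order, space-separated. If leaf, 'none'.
Node B's children (from adjacency): D

Answer: D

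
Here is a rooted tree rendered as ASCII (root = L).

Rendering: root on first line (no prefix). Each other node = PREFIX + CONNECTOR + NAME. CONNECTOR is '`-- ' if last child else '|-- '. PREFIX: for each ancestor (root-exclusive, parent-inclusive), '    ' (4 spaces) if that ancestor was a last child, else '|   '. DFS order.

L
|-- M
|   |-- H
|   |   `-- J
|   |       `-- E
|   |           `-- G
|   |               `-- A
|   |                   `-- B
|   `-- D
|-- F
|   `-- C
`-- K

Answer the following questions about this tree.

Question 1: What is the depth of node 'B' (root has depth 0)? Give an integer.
Path from root to B: L -> M -> H -> J -> E -> G -> A -> B
Depth = number of edges = 7

Answer: 7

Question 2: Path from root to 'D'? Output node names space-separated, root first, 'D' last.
Answer: L M D

Derivation:
Walk down from root: L -> M -> D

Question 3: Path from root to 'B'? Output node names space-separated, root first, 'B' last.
Answer: L M H J E G A B

Derivation:
Walk down from root: L -> M -> H -> J -> E -> G -> A -> B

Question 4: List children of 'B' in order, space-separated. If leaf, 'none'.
Answer: none

Derivation:
Node B's children (from adjacency): (leaf)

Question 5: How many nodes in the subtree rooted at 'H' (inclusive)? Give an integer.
Subtree rooted at H contains: A, B, E, G, H, J
Count = 6

Answer: 6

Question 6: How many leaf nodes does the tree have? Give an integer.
Leaves (nodes with no children): B, C, D, K

Answer: 4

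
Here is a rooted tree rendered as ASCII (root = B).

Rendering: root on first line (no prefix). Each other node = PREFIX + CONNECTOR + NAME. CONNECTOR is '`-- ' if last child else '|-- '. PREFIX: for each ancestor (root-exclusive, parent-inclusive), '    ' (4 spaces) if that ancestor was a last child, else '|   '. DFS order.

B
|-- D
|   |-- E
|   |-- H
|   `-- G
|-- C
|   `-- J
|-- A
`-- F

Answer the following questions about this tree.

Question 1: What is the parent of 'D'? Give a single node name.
Scan adjacency: D appears as child of B

Answer: B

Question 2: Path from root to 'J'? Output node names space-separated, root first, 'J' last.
Answer: B C J

Derivation:
Walk down from root: B -> C -> J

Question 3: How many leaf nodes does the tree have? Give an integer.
Leaves (nodes with no children): A, E, F, G, H, J

Answer: 6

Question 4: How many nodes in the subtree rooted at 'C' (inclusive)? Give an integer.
Answer: 2

Derivation:
Subtree rooted at C contains: C, J
Count = 2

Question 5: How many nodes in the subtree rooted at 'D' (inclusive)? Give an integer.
Answer: 4

Derivation:
Subtree rooted at D contains: D, E, G, H
Count = 4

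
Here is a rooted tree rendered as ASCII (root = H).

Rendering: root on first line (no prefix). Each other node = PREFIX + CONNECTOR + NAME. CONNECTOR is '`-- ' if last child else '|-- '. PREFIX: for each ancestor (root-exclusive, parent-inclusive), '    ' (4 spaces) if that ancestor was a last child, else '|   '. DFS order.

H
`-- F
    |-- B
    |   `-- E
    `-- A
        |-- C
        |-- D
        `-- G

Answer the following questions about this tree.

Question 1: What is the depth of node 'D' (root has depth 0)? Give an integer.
Answer: 3

Derivation:
Path from root to D: H -> F -> A -> D
Depth = number of edges = 3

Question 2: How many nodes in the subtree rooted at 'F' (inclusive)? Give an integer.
Subtree rooted at F contains: A, B, C, D, E, F, G
Count = 7

Answer: 7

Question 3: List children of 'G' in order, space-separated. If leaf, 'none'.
Answer: none

Derivation:
Node G's children (from adjacency): (leaf)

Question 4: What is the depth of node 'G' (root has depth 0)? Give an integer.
Answer: 3

Derivation:
Path from root to G: H -> F -> A -> G
Depth = number of edges = 3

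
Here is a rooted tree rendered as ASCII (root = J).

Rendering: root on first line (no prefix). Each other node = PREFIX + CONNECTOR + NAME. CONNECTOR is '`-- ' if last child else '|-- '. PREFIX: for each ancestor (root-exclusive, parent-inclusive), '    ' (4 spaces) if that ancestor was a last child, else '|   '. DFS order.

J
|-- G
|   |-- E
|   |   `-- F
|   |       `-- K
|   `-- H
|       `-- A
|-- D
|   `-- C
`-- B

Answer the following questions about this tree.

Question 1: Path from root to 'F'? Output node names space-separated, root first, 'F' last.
Walk down from root: J -> G -> E -> F

Answer: J G E F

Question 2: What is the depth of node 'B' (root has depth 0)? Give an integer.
Answer: 1

Derivation:
Path from root to B: J -> B
Depth = number of edges = 1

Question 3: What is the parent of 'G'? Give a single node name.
Answer: J

Derivation:
Scan adjacency: G appears as child of J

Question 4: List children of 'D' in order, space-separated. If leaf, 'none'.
Node D's children (from adjacency): C

Answer: C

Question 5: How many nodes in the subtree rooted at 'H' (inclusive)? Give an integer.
Subtree rooted at H contains: A, H
Count = 2

Answer: 2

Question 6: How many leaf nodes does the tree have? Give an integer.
Leaves (nodes with no children): A, B, C, K

Answer: 4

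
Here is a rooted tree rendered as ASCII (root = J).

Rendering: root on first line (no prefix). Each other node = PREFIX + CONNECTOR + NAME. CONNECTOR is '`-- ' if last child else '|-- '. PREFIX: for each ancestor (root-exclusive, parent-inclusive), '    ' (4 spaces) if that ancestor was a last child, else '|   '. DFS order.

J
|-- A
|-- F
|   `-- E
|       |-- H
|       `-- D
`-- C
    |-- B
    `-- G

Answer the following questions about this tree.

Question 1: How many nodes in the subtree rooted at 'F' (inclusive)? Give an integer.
Answer: 4

Derivation:
Subtree rooted at F contains: D, E, F, H
Count = 4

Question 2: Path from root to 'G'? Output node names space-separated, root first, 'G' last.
Answer: J C G

Derivation:
Walk down from root: J -> C -> G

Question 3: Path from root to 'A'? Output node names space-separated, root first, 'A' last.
Walk down from root: J -> A

Answer: J A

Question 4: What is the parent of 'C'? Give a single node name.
Scan adjacency: C appears as child of J

Answer: J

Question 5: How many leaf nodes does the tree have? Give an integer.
Answer: 5

Derivation:
Leaves (nodes with no children): A, B, D, G, H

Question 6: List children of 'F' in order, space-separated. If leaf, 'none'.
Answer: E

Derivation:
Node F's children (from adjacency): E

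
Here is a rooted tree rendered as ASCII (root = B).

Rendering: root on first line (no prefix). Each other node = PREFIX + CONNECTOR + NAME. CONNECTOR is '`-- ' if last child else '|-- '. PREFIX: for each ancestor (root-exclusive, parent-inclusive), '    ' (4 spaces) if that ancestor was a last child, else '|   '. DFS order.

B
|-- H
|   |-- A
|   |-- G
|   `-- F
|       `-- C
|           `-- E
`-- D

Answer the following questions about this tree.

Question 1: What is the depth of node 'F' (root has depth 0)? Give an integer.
Path from root to F: B -> H -> F
Depth = number of edges = 2

Answer: 2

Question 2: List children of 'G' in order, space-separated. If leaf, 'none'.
Node G's children (from adjacency): (leaf)

Answer: none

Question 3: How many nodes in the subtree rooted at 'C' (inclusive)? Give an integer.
Answer: 2

Derivation:
Subtree rooted at C contains: C, E
Count = 2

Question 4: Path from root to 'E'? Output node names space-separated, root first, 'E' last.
Answer: B H F C E

Derivation:
Walk down from root: B -> H -> F -> C -> E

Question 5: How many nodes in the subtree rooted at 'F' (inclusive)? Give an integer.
Subtree rooted at F contains: C, E, F
Count = 3

Answer: 3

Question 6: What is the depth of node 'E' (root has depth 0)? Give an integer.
Answer: 4

Derivation:
Path from root to E: B -> H -> F -> C -> E
Depth = number of edges = 4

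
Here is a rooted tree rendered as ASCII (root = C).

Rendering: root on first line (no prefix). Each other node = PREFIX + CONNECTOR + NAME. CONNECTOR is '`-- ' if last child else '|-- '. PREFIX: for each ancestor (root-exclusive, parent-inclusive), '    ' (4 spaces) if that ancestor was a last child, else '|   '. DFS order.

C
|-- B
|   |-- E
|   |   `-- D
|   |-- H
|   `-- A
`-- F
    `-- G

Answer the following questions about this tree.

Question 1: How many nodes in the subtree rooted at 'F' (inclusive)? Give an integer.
Answer: 2

Derivation:
Subtree rooted at F contains: F, G
Count = 2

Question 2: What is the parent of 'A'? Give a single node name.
Scan adjacency: A appears as child of B

Answer: B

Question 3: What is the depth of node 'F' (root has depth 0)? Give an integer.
Path from root to F: C -> F
Depth = number of edges = 1

Answer: 1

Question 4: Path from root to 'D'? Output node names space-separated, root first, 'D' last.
Walk down from root: C -> B -> E -> D

Answer: C B E D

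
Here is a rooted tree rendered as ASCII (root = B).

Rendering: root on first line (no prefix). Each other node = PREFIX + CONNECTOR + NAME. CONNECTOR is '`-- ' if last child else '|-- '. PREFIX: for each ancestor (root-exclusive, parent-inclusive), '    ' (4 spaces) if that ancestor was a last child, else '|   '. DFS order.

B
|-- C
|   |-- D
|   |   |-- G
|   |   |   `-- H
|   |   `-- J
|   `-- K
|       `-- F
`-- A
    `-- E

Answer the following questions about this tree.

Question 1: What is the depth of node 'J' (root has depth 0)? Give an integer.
Path from root to J: B -> C -> D -> J
Depth = number of edges = 3

Answer: 3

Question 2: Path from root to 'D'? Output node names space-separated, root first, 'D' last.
Walk down from root: B -> C -> D

Answer: B C D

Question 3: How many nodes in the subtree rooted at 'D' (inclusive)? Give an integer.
Answer: 4

Derivation:
Subtree rooted at D contains: D, G, H, J
Count = 4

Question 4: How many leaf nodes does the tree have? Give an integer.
Answer: 4

Derivation:
Leaves (nodes with no children): E, F, H, J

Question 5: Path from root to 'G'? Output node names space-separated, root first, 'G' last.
Walk down from root: B -> C -> D -> G

Answer: B C D G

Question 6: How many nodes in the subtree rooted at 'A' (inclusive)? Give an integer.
Subtree rooted at A contains: A, E
Count = 2

Answer: 2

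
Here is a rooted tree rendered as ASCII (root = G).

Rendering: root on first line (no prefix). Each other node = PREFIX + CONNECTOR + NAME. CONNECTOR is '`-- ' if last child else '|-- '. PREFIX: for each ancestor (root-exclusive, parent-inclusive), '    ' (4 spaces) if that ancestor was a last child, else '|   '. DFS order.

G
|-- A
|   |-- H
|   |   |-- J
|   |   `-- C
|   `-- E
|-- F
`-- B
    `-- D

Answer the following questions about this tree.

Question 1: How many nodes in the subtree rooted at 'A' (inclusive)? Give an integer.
Subtree rooted at A contains: A, C, E, H, J
Count = 5

Answer: 5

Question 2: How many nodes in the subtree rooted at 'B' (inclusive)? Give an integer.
Subtree rooted at B contains: B, D
Count = 2

Answer: 2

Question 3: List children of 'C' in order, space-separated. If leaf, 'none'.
Answer: none

Derivation:
Node C's children (from adjacency): (leaf)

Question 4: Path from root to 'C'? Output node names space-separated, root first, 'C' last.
Walk down from root: G -> A -> H -> C

Answer: G A H C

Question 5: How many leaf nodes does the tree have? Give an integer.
Answer: 5

Derivation:
Leaves (nodes with no children): C, D, E, F, J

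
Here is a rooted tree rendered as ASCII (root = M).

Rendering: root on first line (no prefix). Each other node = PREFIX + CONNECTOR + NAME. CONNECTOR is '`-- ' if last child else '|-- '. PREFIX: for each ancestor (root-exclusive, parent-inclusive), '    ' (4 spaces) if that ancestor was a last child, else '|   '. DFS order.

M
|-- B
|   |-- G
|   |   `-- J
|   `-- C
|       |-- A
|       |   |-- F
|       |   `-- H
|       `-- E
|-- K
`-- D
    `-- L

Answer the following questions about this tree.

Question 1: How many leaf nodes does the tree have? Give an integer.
Leaves (nodes with no children): E, F, H, J, K, L

Answer: 6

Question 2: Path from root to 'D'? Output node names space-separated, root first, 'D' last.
Walk down from root: M -> D

Answer: M D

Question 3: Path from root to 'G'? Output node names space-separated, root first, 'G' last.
Walk down from root: M -> B -> G

Answer: M B G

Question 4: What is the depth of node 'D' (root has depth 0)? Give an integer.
Answer: 1

Derivation:
Path from root to D: M -> D
Depth = number of edges = 1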